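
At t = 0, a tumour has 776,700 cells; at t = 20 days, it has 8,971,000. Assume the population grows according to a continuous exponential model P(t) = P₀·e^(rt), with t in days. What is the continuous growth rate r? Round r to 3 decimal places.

8971000 = 776700 · e^(r·20)
e^(20r) = 8971000/776700 = 11.55015
r = ln(11.55015) / 20 = 2.4467 / 20

r ≈ 0.122 per day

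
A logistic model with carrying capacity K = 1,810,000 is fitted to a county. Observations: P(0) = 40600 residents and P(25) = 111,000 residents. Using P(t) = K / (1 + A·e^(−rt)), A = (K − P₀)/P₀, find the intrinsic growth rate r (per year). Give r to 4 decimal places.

A = (1810000 − 40600)/40600 = 43.58128
111000 = 1810000/(1 + 43.58128·e^(−r·25)) → e^(−25r) = (16.30631 − 1)/43.58128 = 0.351213
r = −ln(0.351213)/25 = 1.04636/25

r ≈ 0.0419 per year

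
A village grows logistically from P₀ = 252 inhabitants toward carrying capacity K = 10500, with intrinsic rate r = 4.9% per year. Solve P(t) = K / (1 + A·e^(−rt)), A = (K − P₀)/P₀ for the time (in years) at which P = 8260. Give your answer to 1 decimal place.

t ≈ 102.3 years

A = (10500 − 252)/252 = 40.66667
8260 = 10500/(1 + 40.66667·e^(−0.049t)) → 1 + 40.66667·e^(−0.049t) = 1.27119
e^(−0.049t) = 0.006669 → t = ln(149.95833)/0.049 = 5.01036/0.049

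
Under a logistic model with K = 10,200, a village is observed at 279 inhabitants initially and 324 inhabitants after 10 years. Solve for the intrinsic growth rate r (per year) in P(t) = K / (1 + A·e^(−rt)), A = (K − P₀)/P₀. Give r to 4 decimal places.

A = (10200 − 279)/279 = 35.55914
324 = 10200/(1 + 35.55914·e^(−r·10)) → e^(−10r) = (31.48148 − 1)/35.55914 = 0.857205
r = −ln(0.857205)/10 = 0.15408/10

r ≈ 0.0154 per year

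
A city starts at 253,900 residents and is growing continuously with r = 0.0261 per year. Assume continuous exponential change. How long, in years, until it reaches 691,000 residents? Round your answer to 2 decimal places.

t ≈ 38.36 years

691000 = 253900 · e^(0.0261·t)
t = ln(691000/253900) / 0.0261 = ln(2.72154) / 0.0261 = 1.0012 / 0.0261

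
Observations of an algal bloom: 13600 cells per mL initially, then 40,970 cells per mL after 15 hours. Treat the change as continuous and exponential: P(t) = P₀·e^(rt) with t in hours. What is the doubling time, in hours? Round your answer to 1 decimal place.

doubling time ≈ 9.4 hours

r = ln(40970/13600) / 15 = ln(3.0125) / 15 ≈ 0.073518 per hour
doubling time = ln 2 / |r| = 0.69315 / 0.073518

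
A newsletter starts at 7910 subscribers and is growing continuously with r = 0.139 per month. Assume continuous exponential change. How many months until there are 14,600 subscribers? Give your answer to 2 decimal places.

14600 = 7910 · e^(0.139·t)
t = ln(14600/7910) / 0.139 = ln(1.84576) / 0.139 = 0.61289 / 0.139

t ≈ 4.41 months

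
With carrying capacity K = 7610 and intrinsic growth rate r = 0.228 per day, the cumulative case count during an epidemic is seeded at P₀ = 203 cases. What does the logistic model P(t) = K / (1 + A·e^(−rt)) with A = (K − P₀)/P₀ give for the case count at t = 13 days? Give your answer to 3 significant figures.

A = (7610 − 203)/203 = 36.48768
P(13) = 7610 / (1 + 36.48768·e^(−0.228·13)) = 7610 / (1 + 36.48768·0.051612)
= 7610 / 2.8832 ≈ 2639.42

≈ 2,640 cases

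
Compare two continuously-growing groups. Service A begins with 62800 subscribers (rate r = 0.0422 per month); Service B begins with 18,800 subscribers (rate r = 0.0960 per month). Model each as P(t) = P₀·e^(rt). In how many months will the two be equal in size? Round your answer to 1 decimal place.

62800·e^(0.0422t) = 18800·e^(0.096t)
62800/18800 = e^((0.096 − 0.0422)t) → ln(3.34043) = 0.0538·t
t = 1.2061 / 0.0538

t ≈ 22.4 months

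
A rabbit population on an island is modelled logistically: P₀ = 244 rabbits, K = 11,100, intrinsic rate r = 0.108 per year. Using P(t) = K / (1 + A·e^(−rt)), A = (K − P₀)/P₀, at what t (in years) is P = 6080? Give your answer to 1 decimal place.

A = (11100 − 244)/244 = 44.4918
6080 = 11100/(1 + 44.4918·e^(−0.108t)) → 1 + 44.4918·e^(−0.108t) = 1.82566
e^(−0.108t) = 0.018558 → t = ln(53.88649)/0.108 = 3.98688/0.108

t ≈ 36.9 years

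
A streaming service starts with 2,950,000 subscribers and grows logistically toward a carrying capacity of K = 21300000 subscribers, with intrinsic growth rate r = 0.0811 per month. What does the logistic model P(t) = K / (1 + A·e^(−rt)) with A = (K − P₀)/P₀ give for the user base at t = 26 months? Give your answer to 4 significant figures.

A = (21300000 − 2950000)/2950000 = 6.22034
P(26) = 21300000 / (1 + 6.22034·e^(−0.0811·26)) = 21300000 / (1 + 6.22034·0.121408)
= 21300000 / 1.7552 ≈ 12135384.5

≈ 12,140,000 subscribers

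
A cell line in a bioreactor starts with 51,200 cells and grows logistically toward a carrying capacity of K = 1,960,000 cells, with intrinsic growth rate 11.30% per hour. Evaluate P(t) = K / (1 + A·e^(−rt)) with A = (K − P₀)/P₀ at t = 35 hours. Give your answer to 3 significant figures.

A = (1960000 − 51200)/51200 = 37.28125
P(35) = 1960000 / (1 + 37.28125·e^(−0.113·35)) = 1960000 / (1 + 37.28125·0.019159)
= 1960000 / 1.71426 ≈ 1143351.08

≈ 1,140,000 cells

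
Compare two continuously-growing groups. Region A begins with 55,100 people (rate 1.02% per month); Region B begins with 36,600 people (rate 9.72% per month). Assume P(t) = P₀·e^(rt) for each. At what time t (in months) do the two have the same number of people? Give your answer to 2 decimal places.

55100·e^(0.0102t) = 36600·e^(0.0972t)
55100/36600 = e^((0.0972 − 0.0102)t) → ln(1.50546) = 0.087·t
t = 0.4091 / 0.087

t ≈ 4.70 months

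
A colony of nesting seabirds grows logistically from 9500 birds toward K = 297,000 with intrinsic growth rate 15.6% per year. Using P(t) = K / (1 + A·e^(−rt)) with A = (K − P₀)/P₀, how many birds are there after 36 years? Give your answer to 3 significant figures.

A = (297000 − 9500)/9500 = 30.26316
P(36) = 297000 / (1 + 30.26316·e^(−0.156·36)) = 297000 / (1 + 30.26316·0.003639)
= 297000 / 1.11013 ≈ 267535.57

≈ 268,000 birds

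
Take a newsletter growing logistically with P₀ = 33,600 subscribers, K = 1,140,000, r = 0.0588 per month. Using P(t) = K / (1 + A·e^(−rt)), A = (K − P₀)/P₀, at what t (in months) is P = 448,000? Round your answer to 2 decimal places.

A = (1140000 − 33600)/33600 = 32.92857
448000 = 1140000/(1 + 32.92857·e^(−0.0588t)) → 1 + 32.92857·e^(−0.0588t) = 2.54464
e^(−0.0588t) = 0.046909 → t = ln(21.31792)/0.0588 = 3.05955/0.0588

t ≈ 52.03 months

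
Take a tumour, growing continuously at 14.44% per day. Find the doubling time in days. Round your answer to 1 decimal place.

doubling time ≈ 4.8 days

doubling time = ln(2) / |r| = 0.69315 / 0.1444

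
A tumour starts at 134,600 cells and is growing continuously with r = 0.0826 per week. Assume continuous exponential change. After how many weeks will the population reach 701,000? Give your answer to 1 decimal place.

701000 = 134600 · e^(0.0826·t)
t = ln(701000/134600) / 0.0826 = ln(5.20802) / 0.0826 = 1.6502 / 0.0826

t ≈ 20.0 weeks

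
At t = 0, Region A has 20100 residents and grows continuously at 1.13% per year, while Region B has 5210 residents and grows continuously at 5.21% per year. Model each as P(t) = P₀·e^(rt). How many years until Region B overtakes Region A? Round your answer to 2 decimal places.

t ≈ 33.09 years

20100·e^(0.0113t) = 5210·e^(0.0521t)
20100/5210 = e^((0.0521 − 0.0113)t) → ln(3.85797) = 0.0408·t
t = 1.35014 / 0.0408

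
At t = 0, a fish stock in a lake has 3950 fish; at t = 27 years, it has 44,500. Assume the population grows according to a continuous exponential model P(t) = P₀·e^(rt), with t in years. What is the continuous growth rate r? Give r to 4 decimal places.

44500 = 3950 · e^(r·27)
e^(27r) = 44500/3950 = 11.26582
r = ln(11.26582) / 27 = 2.42177 / 27

r ≈ 0.0897 per year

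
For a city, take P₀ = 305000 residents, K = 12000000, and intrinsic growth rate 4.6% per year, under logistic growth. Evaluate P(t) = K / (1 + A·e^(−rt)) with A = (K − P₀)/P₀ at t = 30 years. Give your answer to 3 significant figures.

≈ 1,130,000 residents

A = (12000000 − 305000)/305000 = 38.34426
P(30) = 12000000 / (1 + 38.34426·e^(−0.046·30)) = 12000000 / (1 + 38.34426·0.251579)
= 12000000 / 10.64659 ≈ 1127121.03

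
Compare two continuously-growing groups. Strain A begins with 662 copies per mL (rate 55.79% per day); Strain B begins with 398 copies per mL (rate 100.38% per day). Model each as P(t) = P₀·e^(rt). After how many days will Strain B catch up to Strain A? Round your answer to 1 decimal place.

t ≈ 1.1 days

662·e^(0.5579t) = 398·e^(1.0038t)
662/398 = e^((1.0038 − 0.5579)t) → ln(1.66332) = 0.4459·t
t = 0.50881 / 0.4459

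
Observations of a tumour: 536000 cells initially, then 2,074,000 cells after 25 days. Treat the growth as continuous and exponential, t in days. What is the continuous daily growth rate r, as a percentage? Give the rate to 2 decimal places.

r ≈ 5.41% per day

2074000 = 536000 · e^(r·25)
e^(25r) = 2074000/536000 = 3.8694
r = ln(3.8694) / 25 = 1.3531 / 25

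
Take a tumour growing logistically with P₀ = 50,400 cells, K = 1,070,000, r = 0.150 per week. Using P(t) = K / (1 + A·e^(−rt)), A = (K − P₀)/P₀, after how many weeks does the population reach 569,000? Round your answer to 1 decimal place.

t ≈ 20.9 weeks

A = (1070000 − 50400)/50400 = 20.23016
569000 = 1070000/(1 + 20.23016·e^(−0.15t)) → 1 + 20.23016·e^(−0.15t) = 1.88049
e^(−0.15t) = 0.043524 → t = ln(22.97597)/0.15 = 3.13445/0.15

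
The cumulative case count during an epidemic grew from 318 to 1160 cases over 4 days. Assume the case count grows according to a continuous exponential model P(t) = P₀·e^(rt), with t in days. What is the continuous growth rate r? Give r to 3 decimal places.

r ≈ 0.324 per day

1160 = 318 · e^(r·4)
e^(4r) = 1160/318 = 3.6478
r = ln(3.6478) / 4 = 1.29412 / 4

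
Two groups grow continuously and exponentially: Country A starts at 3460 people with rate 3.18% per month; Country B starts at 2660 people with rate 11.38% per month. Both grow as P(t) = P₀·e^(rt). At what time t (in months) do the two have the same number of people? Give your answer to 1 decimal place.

3460·e^(0.0318t) = 2660·e^(0.1138t)
3460/2660 = e^((0.1138 − 0.0318)t) → ln(1.30075) = 0.082·t
t = 0.26294 / 0.082

t ≈ 3.2 months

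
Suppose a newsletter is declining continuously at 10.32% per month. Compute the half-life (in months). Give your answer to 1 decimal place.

half-life ≈ 6.7 months

half-life = ln(2) / |r| = 0.69315 / 0.1032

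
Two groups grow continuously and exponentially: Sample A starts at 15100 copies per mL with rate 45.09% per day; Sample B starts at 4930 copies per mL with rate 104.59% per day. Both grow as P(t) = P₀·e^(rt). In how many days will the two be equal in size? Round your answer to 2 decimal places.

15100·e^(0.4509t) = 4930·e^(1.0459t)
15100/4930 = e^((1.0459 − 0.4509)t) → ln(3.06288) = 0.595·t
t = 1.11936 / 0.595

t ≈ 1.88 days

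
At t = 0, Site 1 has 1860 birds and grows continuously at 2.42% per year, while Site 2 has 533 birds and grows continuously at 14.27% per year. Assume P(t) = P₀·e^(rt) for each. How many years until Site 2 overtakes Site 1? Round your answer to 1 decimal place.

1860·e^(0.0242t) = 533·e^(0.1427t)
1860/533 = e^((0.1427 − 0.0242)t) → ln(3.48968) = 0.1185·t
t = 1.24981 / 0.1185

t ≈ 10.5 years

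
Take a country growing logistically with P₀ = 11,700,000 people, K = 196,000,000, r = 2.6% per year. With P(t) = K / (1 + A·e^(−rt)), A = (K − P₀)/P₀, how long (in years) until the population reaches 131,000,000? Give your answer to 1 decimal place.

t ≈ 133.0 years

A = (196000000 − 11700000)/11700000 = 15.75214
131000000 = 196000000/(1 + 15.75214·e^(−0.026t)) → 1 + 15.75214·e^(−0.026t) = 1.49618
e^(−0.026t) = 0.031499 → t = ln(31.74661)/0.026 = 3.45779/0.026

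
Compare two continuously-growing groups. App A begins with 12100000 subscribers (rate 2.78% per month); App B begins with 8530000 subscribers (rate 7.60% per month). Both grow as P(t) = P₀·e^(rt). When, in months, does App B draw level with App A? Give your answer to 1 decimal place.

12100000·e^(0.0278t) = 8530000·e^(0.076t)
12100000/8530000 = e^((0.076 − 0.0278)t) → ln(1.41852) = 0.0482·t
t = 0.34962 / 0.0482

t ≈ 7.3 months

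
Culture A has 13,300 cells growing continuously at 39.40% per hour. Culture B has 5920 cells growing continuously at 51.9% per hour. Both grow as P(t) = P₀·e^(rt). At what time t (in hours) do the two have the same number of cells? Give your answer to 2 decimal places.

13300·e^(0.394t) = 5920·e^(0.519t)
13300/5920 = e^((0.519 − 0.394)t) → ln(2.24662) = 0.125·t
t = 0.80943 / 0.125

t ≈ 6.48 hours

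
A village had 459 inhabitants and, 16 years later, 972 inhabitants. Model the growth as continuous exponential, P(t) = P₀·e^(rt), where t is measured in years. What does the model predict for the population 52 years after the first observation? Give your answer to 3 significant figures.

r = ln(972/459) / 16 ≈ 0.046894 per year
P(52) = 459 · e^(0.046894·52) = 459 · 11.45577 ≈ 5258.2

≈ 5,260 inhabitants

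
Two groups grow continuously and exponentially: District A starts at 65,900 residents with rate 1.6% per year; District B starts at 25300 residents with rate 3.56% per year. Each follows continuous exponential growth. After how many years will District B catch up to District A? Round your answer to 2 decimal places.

t ≈ 48.84 years

65900·e^(0.016t) = 25300·e^(0.0356t)
65900/25300 = e^((0.0356 − 0.016)t) → ln(2.60474) = 0.0196·t
t = 0.95733 / 0.0196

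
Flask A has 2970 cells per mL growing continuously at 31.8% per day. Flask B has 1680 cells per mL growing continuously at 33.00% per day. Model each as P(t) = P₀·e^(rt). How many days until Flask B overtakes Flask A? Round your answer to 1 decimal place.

t ≈ 47.5 days

2970·e^(0.318t) = 1680·e^(0.33t)
2970/1680 = e^((0.33 − 0.318)t) → ln(1.76786) = 0.012·t
t = 0.56977 / 0.012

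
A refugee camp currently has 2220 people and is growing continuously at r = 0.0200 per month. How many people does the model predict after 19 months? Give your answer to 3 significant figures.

≈ 3,250 people

P(19) = 2220 · e^(0.02·19) = 2220 · e^(0.38)
= 2220 · 1.46228 ≈ 3246.27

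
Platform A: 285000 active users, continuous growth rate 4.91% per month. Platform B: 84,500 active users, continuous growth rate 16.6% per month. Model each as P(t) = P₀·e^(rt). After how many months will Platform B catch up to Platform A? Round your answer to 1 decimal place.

285000·e^(0.0491t) = 84500·e^(0.166t)
285000/84500 = e^((0.166 − 0.0491)t) → ln(3.37278) = 0.1169·t
t = 1.21574 / 0.1169

t ≈ 10.4 months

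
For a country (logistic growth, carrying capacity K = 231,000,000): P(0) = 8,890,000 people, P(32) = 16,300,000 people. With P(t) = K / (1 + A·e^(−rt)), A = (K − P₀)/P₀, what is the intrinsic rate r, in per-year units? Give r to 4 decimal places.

A = (231000000 − 8890000)/8890000 = 24.98425
16300000 = 231000000/(1 + 24.98425·e^(−r·32)) → e^(−32r) = (14.17178 − 1)/24.98425 = 0.527203
r = −ln(0.527203)/32 = 0.64017/32

r ≈ 0.0200 per year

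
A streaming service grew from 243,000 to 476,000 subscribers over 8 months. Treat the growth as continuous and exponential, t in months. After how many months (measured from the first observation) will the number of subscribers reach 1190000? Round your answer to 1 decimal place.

t ≈ 18.9 months

r = ln(476000/243000) / 8 ≈ 0.084045 per month
t = ln(1190000/243000) / r = 1.58865 / 0.084045 ≈ 18.902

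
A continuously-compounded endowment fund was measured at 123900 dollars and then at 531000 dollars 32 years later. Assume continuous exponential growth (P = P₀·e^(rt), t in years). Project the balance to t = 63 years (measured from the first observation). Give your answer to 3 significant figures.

r = ln(531000/123900) / 32 ≈ 0.045478 per year
P(63) = 123900 · e^(0.045478·63) = 123900 · 17.55075 ≈ 2174538.04

≈ 2,170,000 dollars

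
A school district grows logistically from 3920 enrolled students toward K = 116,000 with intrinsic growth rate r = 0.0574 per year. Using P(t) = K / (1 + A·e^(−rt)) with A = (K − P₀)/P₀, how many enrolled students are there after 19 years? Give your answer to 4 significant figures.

A = (116000 − 3920)/3920 = 28.59184
P(19) = 116000 / (1 + 28.59184·e^(−0.0574·19)) = 116000 / (1 + 28.59184·0.336015)
= 116000 / 10.60728 ≈ 10935.88

≈ 10,940 enrolled students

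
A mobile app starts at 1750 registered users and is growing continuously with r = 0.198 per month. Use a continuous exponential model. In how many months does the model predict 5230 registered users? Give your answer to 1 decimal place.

t ≈ 5.5 months

5230 = 1750 · e^(0.198·t)
t = ln(5230/1750) / 0.198 = ln(2.98857) / 0.198 = 1.0948 / 0.198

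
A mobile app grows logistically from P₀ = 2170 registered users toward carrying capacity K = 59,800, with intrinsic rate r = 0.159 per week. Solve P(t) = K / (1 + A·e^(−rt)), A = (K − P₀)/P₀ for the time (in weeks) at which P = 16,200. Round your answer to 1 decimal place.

t ≈ 14.4 weeks

A = (59800 − 2170)/2170 = 26.5576
16200 = 59800/(1 + 26.5576·e^(−0.159t)) → 1 + 26.5576·e^(−0.159t) = 3.69136
e^(−0.159t) = 0.10134 → t = ln(9.86773)/0.159 = 2.28927/0.159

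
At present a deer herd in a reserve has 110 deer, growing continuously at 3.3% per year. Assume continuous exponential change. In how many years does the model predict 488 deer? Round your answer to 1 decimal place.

488 = 110 · e^(0.033·t)
t = ln(488/110) / 0.033 = ln(4.43636) / 0.033 = 1.48984 / 0.033

t ≈ 45.1 years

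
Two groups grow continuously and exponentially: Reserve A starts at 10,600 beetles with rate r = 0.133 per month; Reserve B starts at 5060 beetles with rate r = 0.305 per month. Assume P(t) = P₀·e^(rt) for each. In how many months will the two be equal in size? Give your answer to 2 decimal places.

10600·e^(0.133t) = 5060·e^(0.305t)
10600/5060 = e^((0.305 − 0.133)t) → ln(2.09486) = 0.172·t
t = 0.73949 / 0.172

t ≈ 4.30 months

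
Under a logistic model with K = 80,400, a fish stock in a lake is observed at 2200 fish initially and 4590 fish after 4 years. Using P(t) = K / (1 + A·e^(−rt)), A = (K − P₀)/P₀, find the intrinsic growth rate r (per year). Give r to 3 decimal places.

A = (80400 − 2200)/2200 = 35.54545
4590 = 80400/(1 + 35.54545·e^(−r·4)) → e^(−4r) = (17.51634 − 1)/35.54545 = 0.464654
r = −ln(0.464654)/4 = 0.76646/4

r ≈ 0.192 per year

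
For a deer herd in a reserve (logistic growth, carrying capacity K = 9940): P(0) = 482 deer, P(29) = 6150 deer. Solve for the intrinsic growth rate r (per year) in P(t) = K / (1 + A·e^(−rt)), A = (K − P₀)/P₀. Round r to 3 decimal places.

r ≈ 0.119 per year

A = (9940 − 482)/482 = 19.62241
6150 = 9940/(1 + 19.62241·e^(−r·29)) → e^(−29r) = (1.61626 − 1)/19.62241 = 0.031406
r = −ln(0.031406)/29 = 3.46076/29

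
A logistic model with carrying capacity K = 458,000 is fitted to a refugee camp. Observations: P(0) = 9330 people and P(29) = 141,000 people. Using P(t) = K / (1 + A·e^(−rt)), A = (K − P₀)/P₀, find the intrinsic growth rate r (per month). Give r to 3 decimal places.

A = (458000 − 9330)/9330 = 48.08896
141000 = 458000/(1 + 48.08896·e^(−r·29)) → e^(−29r) = (3.24823 − 1)/48.08896 = 0.046751
r = −ln(0.046751)/29 = 3.06291/29

r ≈ 0.106 per month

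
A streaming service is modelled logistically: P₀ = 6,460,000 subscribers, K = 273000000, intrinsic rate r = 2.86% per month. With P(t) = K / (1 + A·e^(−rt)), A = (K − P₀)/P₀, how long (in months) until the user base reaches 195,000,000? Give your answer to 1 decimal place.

t ≈ 162.1 months

A = (273000000 − 6460000)/6460000 = 41.26006
195000000 = 273000000/(1 + 41.26006·e^(−0.0286t)) → 1 + 41.26006·e^(−0.0286t) = 1.4
e^(−0.0286t) = 0.009695 → t = ln(103.15015)/0.0286 = 4.63619/0.0286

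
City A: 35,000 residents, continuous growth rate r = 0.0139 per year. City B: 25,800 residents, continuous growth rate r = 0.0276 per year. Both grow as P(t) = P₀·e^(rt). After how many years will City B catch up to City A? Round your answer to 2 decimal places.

t ≈ 22.26 years

35000·e^(0.0139t) = 25800·e^(0.0276t)
35000/25800 = e^((0.0276 − 0.0139)t) → ln(1.35659) = 0.0137·t
t = 0.30497 / 0.0137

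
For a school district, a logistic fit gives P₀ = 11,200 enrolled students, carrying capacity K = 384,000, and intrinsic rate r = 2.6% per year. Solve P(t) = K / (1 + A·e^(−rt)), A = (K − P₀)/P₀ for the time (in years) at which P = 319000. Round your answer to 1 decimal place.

t ≈ 196.0 years

A = (384000 − 11200)/11200 = 33.28571
319000 = 384000/(1 + 33.28571·e^(−0.026t)) → 1 + 33.28571·e^(−0.026t) = 1.20376
e^(−0.026t) = 0.006122 → t = ln(163.35604)/0.026 = 5.09593/0.026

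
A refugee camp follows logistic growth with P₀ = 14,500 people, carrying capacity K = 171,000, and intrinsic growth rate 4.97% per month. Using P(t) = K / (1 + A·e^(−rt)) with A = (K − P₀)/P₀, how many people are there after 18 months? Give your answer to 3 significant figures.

≈ 31,600 people

A = (171000 − 14500)/14500 = 10.7931
P(18) = 171000 / (1 + 10.7931·e^(−0.0497·18)) = 171000 / (1 + 10.7931·0.408771)
= 171000 / 5.41191 ≈ 31596.99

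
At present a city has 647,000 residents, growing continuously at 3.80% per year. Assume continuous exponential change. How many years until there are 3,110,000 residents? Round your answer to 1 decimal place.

3110000 = 647000 · e^(0.038·t)
t = ln(3110000/647000) / 0.038 = ln(4.8068) / 0.038 = 1.57003 / 0.038

t ≈ 41.3 years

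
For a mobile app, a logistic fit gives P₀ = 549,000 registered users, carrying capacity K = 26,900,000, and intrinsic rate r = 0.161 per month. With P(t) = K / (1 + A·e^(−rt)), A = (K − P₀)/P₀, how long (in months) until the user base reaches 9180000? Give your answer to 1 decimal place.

A = (26900000 − 549000)/549000 = 47.99818
9180000 = 26900000/(1 + 47.99818·e^(−0.161t)) → 1 + 47.99818·e^(−0.161t) = 2.93028
e^(−0.161t) = 0.040216 → t = ln(24.86587)/0.161 = 3.2135/0.161

t ≈ 20.0 months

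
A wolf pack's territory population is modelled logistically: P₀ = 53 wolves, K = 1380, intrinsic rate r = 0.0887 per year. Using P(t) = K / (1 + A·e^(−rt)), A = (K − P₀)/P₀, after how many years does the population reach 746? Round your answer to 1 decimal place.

A = (1380 − 53)/53 = 25.03774
746 = 1380/(1 + 25.03774·e^(−0.0887t)) → 1 + 25.03774·e^(−0.0887t) = 1.84987
e^(−0.0887t) = 0.033943 → t = ln(29.46081)/0.0887 = 3.38306/0.0887

t ≈ 38.1 years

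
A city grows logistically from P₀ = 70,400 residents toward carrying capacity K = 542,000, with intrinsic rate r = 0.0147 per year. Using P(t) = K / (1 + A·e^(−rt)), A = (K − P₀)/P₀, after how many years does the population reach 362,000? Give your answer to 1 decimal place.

t ≈ 176.9 years

A = (542000 − 70400)/70400 = 6.69886
362000 = 542000/(1 + 6.69886·e^(−0.0147t)) → 1 + 6.69886·e^(−0.0147t) = 1.49724
e^(−0.0147t) = 0.074227 → t = ln(13.47216)/0.0147 = 2.60063/0.0147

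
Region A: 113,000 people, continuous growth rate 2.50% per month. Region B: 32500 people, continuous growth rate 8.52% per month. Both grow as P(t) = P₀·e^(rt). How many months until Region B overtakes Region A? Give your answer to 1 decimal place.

113000·e^(0.025t) = 32500·e^(0.0852t)
113000/32500 = e^((0.0852 − 0.025)t) → ln(3.47692) = 0.0602·t
t = 1.24615 / 0.0602

t ≈ 20.7 months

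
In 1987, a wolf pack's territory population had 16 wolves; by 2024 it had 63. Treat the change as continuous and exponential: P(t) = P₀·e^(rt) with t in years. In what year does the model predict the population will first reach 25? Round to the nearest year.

r = ln(63/16) / 37 = 1.37055/37 ≈ 0.037042 per year
t = ln(25/16) / r = 0.44629/0.037042 ≈ 12.05 years after 1987

year 1999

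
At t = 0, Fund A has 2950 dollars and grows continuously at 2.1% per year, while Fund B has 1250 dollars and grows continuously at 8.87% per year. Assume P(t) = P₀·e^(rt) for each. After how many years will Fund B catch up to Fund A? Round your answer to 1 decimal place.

t ≈ 12.7 years

2950·e^(0.021t) = 1250·e^(0.0887t)
2950/1250 = e^((0.0887 − 0.021)t) → ln(2.36) = 0.0677·t
t = 0.85866 / 0.0677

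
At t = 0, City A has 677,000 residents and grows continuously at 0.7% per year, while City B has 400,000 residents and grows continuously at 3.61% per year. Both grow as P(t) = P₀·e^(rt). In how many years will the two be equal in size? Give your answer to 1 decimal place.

677000·e^(0.007t) = 400000·e^(0.0361t)
677000/400000 = e^((0.0361 − 0.007)t) → ln(1.6925) = 0.0291·t
t = 0.52621 / 0.0291

t ≈ 18.1 years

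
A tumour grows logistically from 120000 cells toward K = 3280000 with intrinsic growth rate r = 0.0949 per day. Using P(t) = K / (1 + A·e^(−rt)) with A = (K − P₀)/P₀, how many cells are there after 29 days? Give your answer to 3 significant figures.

A = (3280000 − 120000)/120000 = 26.33333
P(29) = 3280000 / (1 + 26.33333·e^(−0.0949·29)) = 3280000 / (1 + 26.33333·0.063794)
= 3280000 / 2.6799 ≈ 1223925.27

≈ 1,220,000 cells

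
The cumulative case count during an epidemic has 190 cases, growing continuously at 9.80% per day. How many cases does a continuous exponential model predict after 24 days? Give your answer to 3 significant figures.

≈ 2,000 cases

P(24) = 190 · e^(0.098·24) = 190 · e^(2.352)
= 190 · 10.50656 ≈ 1996.25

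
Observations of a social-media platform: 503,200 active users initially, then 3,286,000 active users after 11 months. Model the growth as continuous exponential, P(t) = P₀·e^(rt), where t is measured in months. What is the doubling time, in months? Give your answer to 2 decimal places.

doubling time ≈ 4.06 months

r = ln(3286000/503200) / 11 = ln(6.53021) / 11 ≈ 0.170585 per month
doubling time = ln 2 / |r| = 0.69315 / 0.170585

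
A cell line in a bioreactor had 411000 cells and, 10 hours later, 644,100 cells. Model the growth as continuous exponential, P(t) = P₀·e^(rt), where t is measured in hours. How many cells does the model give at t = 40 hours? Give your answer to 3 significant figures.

≈ 2,480,000 cells

r = ln(644100/411000) / 10 ≈ 0.044926 per hour
P(40) = 411000 · e^(0.044926·40) = 411000 · 6.03179 ≈ 2479063.96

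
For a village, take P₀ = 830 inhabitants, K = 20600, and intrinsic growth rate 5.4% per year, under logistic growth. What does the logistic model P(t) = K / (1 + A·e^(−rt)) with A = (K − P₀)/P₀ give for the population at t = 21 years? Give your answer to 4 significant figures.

A = (20600 − 830)/830 = 23.81928
P(21) = 20600 / (1 + 23.81928·e^(−0.054·21)) = 20600 / (1 + 23.81928·0.321744)
= 20600 / 8.6637 ≈ 2377.74

≈ 2,378 inhabitants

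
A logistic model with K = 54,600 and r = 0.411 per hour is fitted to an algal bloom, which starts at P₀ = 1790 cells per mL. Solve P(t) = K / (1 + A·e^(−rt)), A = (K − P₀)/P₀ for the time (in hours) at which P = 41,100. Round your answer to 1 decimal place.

t ≈ 10.9 hours

A = (54600 − 1790)/1790 = 29.50279
41100 = 54600/(1 + 29.50279·e^(−0.411t)) → 1 + 29.50279·e^(−0.411t) = 1.32847
e^(−0.411t) = 0.011133 → t = ln(89.81962)/0.411 = 4.4978/0.411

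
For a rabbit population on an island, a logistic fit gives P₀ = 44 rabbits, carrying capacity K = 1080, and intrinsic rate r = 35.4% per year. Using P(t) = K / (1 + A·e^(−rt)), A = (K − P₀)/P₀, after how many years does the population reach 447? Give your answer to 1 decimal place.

t ≈ 7.9 years

A = (1080 − 44)/44 = 23.54545
447 = 1080/(1 + 23.54545·e^(−0.354t)) → 1 + 23.54545·e^(−0.354t) = 2.41611
e^(−0.354t) = 0.060144 → t = ln(16.62688)/0.354 = 2.81102/0.354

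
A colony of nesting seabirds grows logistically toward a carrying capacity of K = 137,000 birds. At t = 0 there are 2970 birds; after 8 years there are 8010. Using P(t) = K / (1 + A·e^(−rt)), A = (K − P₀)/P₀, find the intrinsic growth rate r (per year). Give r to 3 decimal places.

r ≈ 0.129 per year

A = (137000 − 2970)/2970 = 45.12795
8010 = 137000/(1 + 45.12795·e^(−r·8)) → e^(−8r) = (17.10362 − 1)/45.12795 = 0.356844
r = −ln(0.356844)/8 = 1.03046/8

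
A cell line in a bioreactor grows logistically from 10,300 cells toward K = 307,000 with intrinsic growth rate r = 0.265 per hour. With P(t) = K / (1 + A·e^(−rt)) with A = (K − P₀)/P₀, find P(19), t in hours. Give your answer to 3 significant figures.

≈ 259,000 cells

A = (307000 − 10300)/10300 = 28.80583
P(19) = 307000 / (1 + 28.80583·e^(−0.265·19)) = 307000 / (1 + 28.80583·0.006506)
= 307000 / 1.18742 ≈ 258544.52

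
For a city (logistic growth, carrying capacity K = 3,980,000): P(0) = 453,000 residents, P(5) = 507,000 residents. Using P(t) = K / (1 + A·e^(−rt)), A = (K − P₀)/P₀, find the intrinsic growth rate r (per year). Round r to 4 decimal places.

r ≈ 0.0256 per year

A = (3980000 − 453000)/453000 = 7.78587
507000 = 3980000/(1 + 7.78587·e^(−r·5)) → e^(−5r) = (7.8501 − 1)/7.78587 = 0.879811
r = −ln(0.879811)/5 = 0.12805/5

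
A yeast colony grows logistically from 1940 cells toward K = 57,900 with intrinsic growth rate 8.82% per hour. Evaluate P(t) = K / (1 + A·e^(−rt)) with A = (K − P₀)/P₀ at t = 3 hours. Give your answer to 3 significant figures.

A = (57900 − 1940)/1940 = 28.84536
P(3) = 57900 / (1 + 28.84536·e^(−0.0882·3)) = 57900 / (1 + 28.84536·0.767513)
= 57900 / 23.13919 ≈ 2502.25

≈ 2,500 cells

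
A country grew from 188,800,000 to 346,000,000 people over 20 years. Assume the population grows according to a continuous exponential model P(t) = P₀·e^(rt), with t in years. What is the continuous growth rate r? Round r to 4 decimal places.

346000000 = 188800000 · e^(r·20)
e^(20r) = 346000000/188800000 = 1.83263
r = ln(1.83263) / 20 = 0.60575 / 20

r ≈ 0.0303 per year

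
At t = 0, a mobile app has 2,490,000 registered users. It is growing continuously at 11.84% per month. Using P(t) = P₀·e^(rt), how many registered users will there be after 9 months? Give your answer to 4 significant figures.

≈ 7,227,000 registered users

P(9) = 2490000 · e^(0.1184·9) = 2490000 · e^(1.0656)
= 2490000 · 2.90258 ≈ 7227424.22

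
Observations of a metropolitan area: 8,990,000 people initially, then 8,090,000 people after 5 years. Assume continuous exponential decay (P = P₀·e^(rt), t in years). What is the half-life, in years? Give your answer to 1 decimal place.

r = ln(8090000/8990000) / 5 = ln(0.89989) / 5 ≈ -0.021097 per year
half-life = ln 2 / |r| = 0.69315 / 0.021097

half-life ≈ 32.9 years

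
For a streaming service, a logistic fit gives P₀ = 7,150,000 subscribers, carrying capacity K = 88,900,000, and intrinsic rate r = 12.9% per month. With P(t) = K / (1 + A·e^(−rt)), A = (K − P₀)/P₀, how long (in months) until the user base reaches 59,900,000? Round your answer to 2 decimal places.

t ≈ 24.51 months

A = (88900000 − 7150000)/7150000 = 11.43357
59900000 = 88900000/(1 + 11.43357·e^(−0.129t)) → 1 + 11.43357·e^(−0.129t) = 1.48414
e^(−0.129t) = 0.042344 → t = ln(23.61623)/0.129 = 3.16193/0.129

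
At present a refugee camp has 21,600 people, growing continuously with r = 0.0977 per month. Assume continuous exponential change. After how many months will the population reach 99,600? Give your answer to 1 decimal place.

99600 = 21600 · e^(0.0977·t)
t = ln(99600/21600) / 0.0977 = ln(4.61111) / 0.0977 = 1.52847 / 0.0977

t ≈ 15.6 months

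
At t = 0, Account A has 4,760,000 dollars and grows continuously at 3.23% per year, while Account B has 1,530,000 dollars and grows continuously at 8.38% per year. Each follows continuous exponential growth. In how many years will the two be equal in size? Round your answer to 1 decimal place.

4760000·e^(0.0323t) = 1530000·e^(0.0838t)
4760000/1530000 = e^((0.0838 − 0.0323)t) → ln(3.11111) = 0.0515·t
t = 1.13498 / 0.0515

t ≈ 22.0 years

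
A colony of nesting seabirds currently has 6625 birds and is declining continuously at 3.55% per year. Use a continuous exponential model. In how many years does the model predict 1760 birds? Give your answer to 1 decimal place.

t ≈ 37.3 years

1760 = 6625 · e^(-0.0355·t)
t = ln(1760/6625) / -0.0355 = ln(0.26566) / -0.0355 = -1.32554 / -0.0355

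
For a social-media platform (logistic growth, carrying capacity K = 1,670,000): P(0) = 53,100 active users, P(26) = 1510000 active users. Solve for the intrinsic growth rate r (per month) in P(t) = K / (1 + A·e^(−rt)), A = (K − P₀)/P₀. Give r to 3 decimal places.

A = (1670000 − 53100)/53100 = 30.45009
1510000 = 1670000/(1 + 30.45009·e^(−r·26)) → e^(−26r) = (1.10596 − 1)/30.45009 = 0.00348
r = −ln(0.00348)/26 = 5.66078/26

r ≈ 0.218 per month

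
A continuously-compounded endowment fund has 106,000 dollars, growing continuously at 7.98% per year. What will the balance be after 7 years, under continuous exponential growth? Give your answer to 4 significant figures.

P(7) = 106000 · e^(0.0798·7) = 106000 · e^(0.5586)
= 106000 · 1.74822 ≈ 185311.67

≈ 185,300 dollars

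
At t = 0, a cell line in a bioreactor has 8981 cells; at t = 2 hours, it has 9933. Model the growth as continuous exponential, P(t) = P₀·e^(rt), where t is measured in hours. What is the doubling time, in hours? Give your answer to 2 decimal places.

r = ln(9933/8981) / 2 = ln(1.106) / 2 ≈ 0.050376 per hour
doubling time = ln 2 / |r| = 0.69315 / 0.050376

doubling time ≈ 13.76 hours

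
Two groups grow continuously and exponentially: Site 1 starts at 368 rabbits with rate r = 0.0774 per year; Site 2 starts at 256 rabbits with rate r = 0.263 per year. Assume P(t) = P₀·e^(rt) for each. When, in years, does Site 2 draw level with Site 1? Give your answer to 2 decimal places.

368·e^(0.0774t) = 256·e^(0.263t)
368/256 = e^((0.263 − 0.0774)t) → ln(1.4375) = 0.1856·t
t = 0.36291 / 0.1856

t ≈ 1.96 years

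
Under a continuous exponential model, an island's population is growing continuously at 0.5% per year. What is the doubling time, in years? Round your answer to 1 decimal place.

doubling time = ln(2) / |r| = 0.69315 / 0.005

doubling time ≈ 138.6 years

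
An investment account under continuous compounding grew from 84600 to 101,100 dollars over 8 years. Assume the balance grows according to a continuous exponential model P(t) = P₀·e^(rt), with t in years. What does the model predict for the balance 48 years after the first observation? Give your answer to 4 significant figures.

r = ln(101100/84600) / 8 ≈ 0.022272 per year
P(48) = 84600 · e^(0.022272·48) = 84600 · 2.91263 ≈ 246408.18

≈ 246,400 dollars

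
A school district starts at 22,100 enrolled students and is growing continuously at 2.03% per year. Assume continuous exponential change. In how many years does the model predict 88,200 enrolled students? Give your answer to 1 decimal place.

88200 = 22100 · e^(0.0203·t)
t = ln(88200/22100) / 0.0203 = ln(3.99095) / 0.0203 = 1.38403 / 0.0203

t ≈ 68.2 years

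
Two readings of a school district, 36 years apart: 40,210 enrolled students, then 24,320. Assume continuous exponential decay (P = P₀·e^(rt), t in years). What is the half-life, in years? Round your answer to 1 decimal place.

r = ln(24320/40210) / 36 = ln(0.60482) / 36 ≈ -0.013967 per year
half-life = ln 2 / |r| = 0.69315 / 0.013967

half-life ≈ 49.6 years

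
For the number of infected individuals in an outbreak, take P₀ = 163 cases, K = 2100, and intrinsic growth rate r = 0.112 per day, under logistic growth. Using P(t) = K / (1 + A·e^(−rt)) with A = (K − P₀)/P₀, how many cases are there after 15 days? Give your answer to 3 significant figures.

≈ 653 cases

A = (2100 − 163)/163 = 11.88344
P(15) = 2100 / (1 + 11.88344·e^(−0.112·15)) = 2100 / (1 + 11.88344·0.186374)
= 2100 / 3.21476 ≈ 653.24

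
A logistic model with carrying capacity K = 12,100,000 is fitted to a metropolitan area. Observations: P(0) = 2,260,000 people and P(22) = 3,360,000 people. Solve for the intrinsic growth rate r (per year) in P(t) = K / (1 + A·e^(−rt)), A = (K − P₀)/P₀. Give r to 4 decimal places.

A = (12100000 − 2260000)/2260000 = 4.35398
3360000 = 12100000/(1 + 4.35398·e^(−r·22)) → e^(−22r) = (3.60119 − 1)/4.35398 = 0.597428
r = −ln(0.597428)/22 = 0.51512/22

r ≈ 0.0234 per year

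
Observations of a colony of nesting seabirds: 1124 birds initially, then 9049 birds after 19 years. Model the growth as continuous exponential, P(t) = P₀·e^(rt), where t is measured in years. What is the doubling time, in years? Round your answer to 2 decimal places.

r = ln(9049/1124) / 19 = ln(8.05071) / 19 ≈ 0.109777 per year
doubling time = ln 2 / |r| = 0.69315 / 0.109777

doubling time ≈ 6.31 years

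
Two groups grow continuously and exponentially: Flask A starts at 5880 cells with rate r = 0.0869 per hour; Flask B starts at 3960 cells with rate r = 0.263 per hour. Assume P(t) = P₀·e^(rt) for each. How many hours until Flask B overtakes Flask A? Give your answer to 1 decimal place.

t ≈ 2.2 hours

5880·e^(0.0869t) = 3960·e^(0.263t)
5880/3960 = e^((0.263 − 0.0869)t) → ln(1.48485) = 0.1761·t
t = 0.39531 / 0.1761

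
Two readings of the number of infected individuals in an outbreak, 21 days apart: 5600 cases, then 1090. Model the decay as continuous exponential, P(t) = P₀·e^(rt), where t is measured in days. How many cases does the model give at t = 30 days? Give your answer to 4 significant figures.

r = ln(1090/5600) / 21 ≈ -0.077933 per day
P(30) = 5600 · e^(-0.077933·30) = 5600 · 0.09652 ≈ 540.52

≈ 540.5 cases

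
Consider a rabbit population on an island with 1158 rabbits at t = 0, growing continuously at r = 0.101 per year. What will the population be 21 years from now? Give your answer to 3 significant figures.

≈ 9,660 rabbits

P(21) = 1158 · e^(0.101·21) = 1158 · e^(2.121)
= 1158 · 8.33947 ≈ 9657.11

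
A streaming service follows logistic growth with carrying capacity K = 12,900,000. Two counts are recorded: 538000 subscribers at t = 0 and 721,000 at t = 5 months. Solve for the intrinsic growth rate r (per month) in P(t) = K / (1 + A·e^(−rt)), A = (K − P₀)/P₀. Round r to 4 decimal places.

r ≈ 0.0615 per month

A = (12900000 − 538000)/538000 = 22.9777
721000 = 12900000/(1 + 22.9777·e^(−r·5)) → e^(−5r) = (17.89182 − 1)/22.9777 = 0.73514
r = −ln(0.73514)/5 = 0.30769/5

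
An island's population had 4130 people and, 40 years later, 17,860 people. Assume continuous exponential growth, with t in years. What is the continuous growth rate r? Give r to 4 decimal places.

17860 = 4130 · e^(r·40)
e^(40r) = 17860/4130 = 4.32446
r = ln(4.32446) / 40 = 1.46429 / 40

r ≈ 0.0366 per year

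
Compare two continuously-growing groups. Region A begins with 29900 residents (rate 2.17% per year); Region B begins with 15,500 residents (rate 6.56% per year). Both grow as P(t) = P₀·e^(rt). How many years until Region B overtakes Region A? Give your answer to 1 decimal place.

t ≈ 15.0 years

29900·e^(0.0217t) = 15500·e^(0.0656t)
29900/15500 = e^((0.0656 − 0.0217)t) → ln(1.92903) = 0.0439·t
t = 0.65702 / 0.0439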